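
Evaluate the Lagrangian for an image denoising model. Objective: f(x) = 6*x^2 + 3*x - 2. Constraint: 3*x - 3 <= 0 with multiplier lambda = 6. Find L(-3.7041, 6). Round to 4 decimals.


Step 1: Evaluate f(x).
f(-3.7041) = 6*(-3.7041)^2 + 3*(-3.7041) - 2 = 69.2098
Step 2: Evaluate g(x).
g(-3.7041) = 3*-3.7041 - 3 = -14.1123
Step 3: Compute Lagrangian.
L = 69.2098 + 6*-14.1123 = -15.464


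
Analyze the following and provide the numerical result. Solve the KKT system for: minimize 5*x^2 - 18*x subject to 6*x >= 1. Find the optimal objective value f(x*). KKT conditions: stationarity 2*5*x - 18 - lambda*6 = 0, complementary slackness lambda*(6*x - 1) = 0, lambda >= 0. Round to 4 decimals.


Step 1: Try lambda = 0 (constraint inactive).
Stationarity: 2*5*x - 18 = 0
x* = 18/(2*5) = 1.8
Check constraint: 6*1.8 = 10.8 >= 1 -- satisfied.
Step 2: Compute optimal value.
f(x*) = 5*1.8^2 - 18*1.8 = -16.2


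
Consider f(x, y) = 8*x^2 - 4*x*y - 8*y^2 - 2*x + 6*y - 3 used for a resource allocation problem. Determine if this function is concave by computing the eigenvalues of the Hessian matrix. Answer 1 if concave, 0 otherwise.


The Hessian of f(x,y) = 8*x^2 - 4*x*y - 8*y^2 - 2*x + 6*y - 3 is:
H = [[16, -4], [-4, -16]]
Trace = 16 - 16 = 0
Determinant = 16*-16 - (-4)^2 = -272
Discriminant = (0)^2 - 4*-272 = 1088.0
Eigenvalues: lambda_1 = -16.4924, lambda_2 = 16.4924
The function is not concave.

0


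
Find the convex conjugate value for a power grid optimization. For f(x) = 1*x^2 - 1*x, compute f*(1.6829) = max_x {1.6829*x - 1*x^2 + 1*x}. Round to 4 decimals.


f*(y) = sup_x {y*x - a*x^2 - b*x} = sup_x {(y-b)*x - a*x^2}
FOC: (y - b) - 2a*x = 0 => x* = (y - b)/(2a)
x* = (1.6829 + 1)/(2*1) = 1.3415
f*(1.6829) = (y-b)^2/(4a) = (1.6829 + 1)^2/(4*1)
= 7.198/4 = 1.7995


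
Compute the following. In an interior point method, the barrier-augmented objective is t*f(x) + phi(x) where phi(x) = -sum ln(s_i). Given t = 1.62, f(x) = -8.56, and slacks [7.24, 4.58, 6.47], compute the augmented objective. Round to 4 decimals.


Step 1: Compute log-barrier.
ln values: [1.9796, 1.5217, 1.8672]
phi = -(1.9796 + 1.5217 + 1.8672) = -5.3685
Step 2: Compute augmented objective.
t*f(x) = 1.62*-8.56 = -13.8672
Total = -13.8672 - 5.3685 = -19.2357


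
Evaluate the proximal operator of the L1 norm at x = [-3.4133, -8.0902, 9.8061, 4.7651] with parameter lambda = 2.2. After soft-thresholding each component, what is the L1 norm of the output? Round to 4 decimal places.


Soft-thresholding with lambda = 2.2:
prox(-3.4133) = sign(-3.4133)*max(|-3.4133| - 2.2, 0) = -1.2133
prox(-8.0902) = sign(-8.0902)*max(|-8.0902| - 2.2, 0) = -5.8902
prox(9.8061) = sign(9.8061)*max(|9.8061| - 2.2, 0) = 7.6061
prox(4.7651) = sign(4.7651)*max(|4.7651| - 2.2, 0) = 2.5651
prox(x) = [-1.2133, -5.8902, 7.6061, 2.5651]
||prox(x)||_1 = 1.2133 + 5.8902 + 7.6061 + 2.5651 = 17.2747


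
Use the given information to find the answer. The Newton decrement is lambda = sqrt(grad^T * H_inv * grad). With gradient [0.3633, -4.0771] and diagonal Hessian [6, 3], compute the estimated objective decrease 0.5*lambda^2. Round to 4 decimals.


Step 1: H is diagonal, so H^(-1) * g = [0.0606, -1.359].
Step 2: g^T H^(-1) g = sum_i g_i^2 / H_ii
  = (0.3633)^2/6 + (-4.0771)^2/3
  = 0.022 + 5.5409 = 5.5629
Step 3: Objective decrease = 0.5 * g^T H^(-1) g = 2.7815


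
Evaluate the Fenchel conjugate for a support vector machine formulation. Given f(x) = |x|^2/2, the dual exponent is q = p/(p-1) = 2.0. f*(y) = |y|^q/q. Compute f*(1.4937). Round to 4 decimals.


The conjugate exponent q satisfies 1/p + 1/q = 1.
p = 2, so q = 2/(2 - 1) = 2.0
|y|^q = 1.4937^2.0 = 2.2311
f*(1.4937) = 2.2311 / 2.0 = 1.1156


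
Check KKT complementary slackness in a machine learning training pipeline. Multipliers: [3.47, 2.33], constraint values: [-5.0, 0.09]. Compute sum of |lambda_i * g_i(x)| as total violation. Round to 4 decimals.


KKT complementary slackness check:
lambda_1 * g_1 = 3.47 * -5.0 = -17.35
lambda_2 * g_2 = 2.33 * 0.09 = 0.2097
Total violation = 17.35 + 0.2097 = 17.5597


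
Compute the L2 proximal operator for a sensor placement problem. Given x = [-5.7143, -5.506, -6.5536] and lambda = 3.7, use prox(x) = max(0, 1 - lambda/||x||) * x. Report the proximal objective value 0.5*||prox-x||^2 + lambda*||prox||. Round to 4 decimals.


Step 1: Compute ||x||.
||x|| = 10.2917
Step 2: Compute scaling factor.
scale = max(0, 1 - 3.7/10.2917) = 0.6405
Step 3: prox(x) = [-3.6599, -3.5265, -4.1975]
||prox(x)|| = 6.5917
Step 4: Proximal objective.
0.5*||prox-x||^2 = 6.845
lambda*||prox|| = 24.3893
Total = 31.2343


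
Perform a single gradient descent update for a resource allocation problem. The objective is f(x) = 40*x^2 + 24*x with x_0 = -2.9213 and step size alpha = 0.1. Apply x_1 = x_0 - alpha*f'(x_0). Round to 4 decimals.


We compute the gradient at x_0 and apply the update.
f'(x) = 80*x + 24
f'(-2.9213) = 80*-2.9213 + 24 = -209.704
x_1 = -2.9213 - 0.1*-209.704 = 18.0491


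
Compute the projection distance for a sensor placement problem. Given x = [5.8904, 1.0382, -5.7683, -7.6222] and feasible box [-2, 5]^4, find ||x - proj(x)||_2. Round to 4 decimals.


Project each component onto [-2, 5].
clip(5.8904) = 5.0, clip(1.0382) = 1.0382, clip(-5.7683) = -2.0, clip(-7.6222) = -2.0
Projection = [5.0, 1.0382, -2.0, -2.0]
Squared diffs: [0.7928, 0.0, 14.2001, 31.6091]
Distance = sqrt(46.602) = 6.8266


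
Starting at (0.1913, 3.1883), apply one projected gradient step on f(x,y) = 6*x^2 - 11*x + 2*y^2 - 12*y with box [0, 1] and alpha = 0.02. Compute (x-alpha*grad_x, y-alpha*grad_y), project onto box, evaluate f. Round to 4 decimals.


Step 1: Compute gradient at (0.1913, 3.1883).
grad_x = 2*6*0.1913 - 11 = -8.7044
grad_y = 2*2*3.1883 - 12 = 0.7532
Step 2: Gradient step.
x_raw = 0.1913 - 0.02*-8.7044 = 0.3654
y_raw = 3.1883 - 0.02*0.7532 = 3.1732
Step 3: Project onto [0, 1].
x_proj = clip(0.3654) = 0.3654
y_proj = clip(3.1732) = 1.0
Step 4: Evaluate f.
f(0.3654, 1.0) = -13.2182


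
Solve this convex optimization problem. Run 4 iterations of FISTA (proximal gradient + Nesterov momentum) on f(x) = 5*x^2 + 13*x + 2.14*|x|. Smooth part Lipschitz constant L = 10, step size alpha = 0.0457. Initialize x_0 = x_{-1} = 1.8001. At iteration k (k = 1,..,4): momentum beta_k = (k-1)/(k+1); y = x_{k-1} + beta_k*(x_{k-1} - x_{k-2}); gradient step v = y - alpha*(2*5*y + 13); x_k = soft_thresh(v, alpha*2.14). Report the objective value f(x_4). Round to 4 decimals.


FISTA on f(x) = 5*x^2 + 13*x + 2.14*|x|
L = 10, alpha = 0.0457
Iteration 1: beta = 0.0, y = 1.8001 + 0.0*(1.8001 - 1.8001) = 1.8001
  grad(y) = 31.001, v = y - alpha*grad = 0.3834
  prox(v) = soft_thresh(0.3834, 0.0978) = 0.2856
Iteration 2: beta = 0.3333, y = 0.2856 + 0.3333*(0.2856 - 1.8001) = -0.2193
  grad(y) = 10.8071, v = y - alpha*grad = -0.7132
  prox(v) = soft_thresh(-0.7132, 0.0978) = -0.6154
Iteration 3: beta = 0.5, y = -0.6154 + 0.5*(-0.6154 - 0.2856) = -1.0658
  grad(y) = 2.3416, v = y - alpha*grad = -1.1729
  prox(v) = soft_thresh(-1.1729, 0.0978) = -1.0751
Iteration 4: beta = 0.6, y = -1.0751 + 0.6*(-1.0751 + 0.6154) = -1.3509
  grad(y) = -0.5086, v = y - alpha*grad = -1.3276
  prox(v) = soft_thresh(-1.3276, 0.0978) = -1.2298
f(x_4) = 5*(-1.2298)^2 + 13*(-1.2298) + 2.14*|-1.2298| = -5.7936


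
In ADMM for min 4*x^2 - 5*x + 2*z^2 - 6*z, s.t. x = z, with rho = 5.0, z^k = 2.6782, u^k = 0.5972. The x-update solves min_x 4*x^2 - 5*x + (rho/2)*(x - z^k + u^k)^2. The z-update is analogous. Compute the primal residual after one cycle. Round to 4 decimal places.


ADMM iteration with rho = 5.0, z^k = 2.6782, u^k = 0.5972
Step 1: x-update.
Minimize 4*x^2 - 5*x + (5.0/2)*(x - 2.6782 + 0.5972)^2
FOC: (2*4 + 5.0)*x = 5 + 5.0*(2.6782 - 0.5972)
x^{k+1} = 1.185
Step 2: z-update.
Minimize 2*z^2 - 6*z + (5.0/2)*(1.185 - z + 0.5972)^2
FOC: (2*2 + 5.0)*z = 6 + 5.0*(1.185 + 0.5972)
z^{k+1} = 1.6568
Step 3: u-update.
u^{k+1} = 0.5972 + 1.185 - 1.6568 = 0.1254
Step 4: Primal residual = |1.185 - 1.6568| = 0.4718


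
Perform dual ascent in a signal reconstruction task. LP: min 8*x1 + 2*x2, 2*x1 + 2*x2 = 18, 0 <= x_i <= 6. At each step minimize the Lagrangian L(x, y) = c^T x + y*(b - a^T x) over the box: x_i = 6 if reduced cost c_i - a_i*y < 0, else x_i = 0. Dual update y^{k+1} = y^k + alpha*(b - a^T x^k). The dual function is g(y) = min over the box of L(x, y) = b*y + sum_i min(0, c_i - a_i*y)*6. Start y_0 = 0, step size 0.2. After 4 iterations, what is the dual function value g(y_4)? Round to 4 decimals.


Dual ascent for LP: min 8*x1 + 2*x2, 2*x1 + 2*x2 = 18, 0 <= x_i <= 6
Step 1: y^k = 0.0, reduced costs: (8.0, 2.0)
  x^k = (0.0, 0.0), subgradient = b - a^T x = 18.0
  y^{k+1} = 0.0 + 0.2*18.0 = 3.6
Step 2: y^k = 3.6, reduced costs: (0.8, -5.2)
  x^k = (0.0, 6.0), subgradient = b - a^T x = 6.0
  y^{k+1} = 3.6 + 0.2*6.0 = 4.8
Step 3: y^k = 4.8, reduced costs: (-1.6, -7.6)
  x^k = (6.0, 6.0), subgradient = b - a^T x = -6.0
  y^{k+1} = 4.8 + 0.2*-6.0 = 3.6
Step 4: y^k = 3.6, reduced costs: (0.8, -5.2)
  x^k = (0.0, 6.0), subgradient = b - a^T x = 6.0
  y^{k+1} = 3.6 + 0.2*6.0 = 4.8
Dual objective at y_4 = 4.8: reduced costs (-1.6, -7.6), box minimizer x = (6.0, 6.0)
g(y_4) = b*y + (c1 - a1*y)*x1 + (c2 - a2*y)*x2 = 18*4.8 + (-1.6)*6.0 + (-7.6)*6.0 = 86.4 - 9.6 - 45.6 = 31.2


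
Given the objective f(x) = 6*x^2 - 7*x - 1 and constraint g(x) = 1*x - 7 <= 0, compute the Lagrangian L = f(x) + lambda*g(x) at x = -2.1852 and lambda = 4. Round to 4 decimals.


Step 1: Evaluate f(x).
f(-2.1852) = 6*(-2.1852)^2 - 7*(-2.1852) - 1 = 42.947
Step 2: Evaluate g(x).
g(-2.1852) = 1*-2.1852 - 7 = -9.1852
Step 3: Compute Lagrangian.
L = 42.947 + 4*-9.1852 = 6.2062


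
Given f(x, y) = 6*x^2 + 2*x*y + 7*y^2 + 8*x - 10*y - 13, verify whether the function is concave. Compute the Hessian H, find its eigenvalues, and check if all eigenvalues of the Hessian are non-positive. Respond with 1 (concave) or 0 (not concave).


The Hessian of f(x,y) = 6*x^2 + 2*x*y + 7*y^2 + 8*x - 10*y - 13 is:
H = [[12, 2], [2, 14]]
Trace = 12 + 14 = 26
Determinant = 12*14 - (2)^2 = 164
Discriminant = (26)^2 - 4*164 = 20.0
Eigenvalues: lambda_1 = 10.7639, lambda_2 = 15.2361
The function is not concave.

0


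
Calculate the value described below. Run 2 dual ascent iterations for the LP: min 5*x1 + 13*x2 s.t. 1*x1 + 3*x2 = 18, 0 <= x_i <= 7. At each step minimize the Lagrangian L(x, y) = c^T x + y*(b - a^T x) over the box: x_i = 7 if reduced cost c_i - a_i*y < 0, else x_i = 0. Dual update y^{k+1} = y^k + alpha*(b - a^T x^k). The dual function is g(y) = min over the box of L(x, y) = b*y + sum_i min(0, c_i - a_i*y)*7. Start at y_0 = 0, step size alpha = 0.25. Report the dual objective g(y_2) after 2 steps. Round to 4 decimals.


Dual ascent for LP: min 5*x1 + 13*x2, 1*x1 + 3*x2 = 18, 0 <= x_i <= 7
Step 1: y^k = 0.0, reduced costs: (5.0, 13.0)
  x^k = (0.0, 0.0), subgradient = b - a^T x = 18.0
  y^{k+1} = 0.0 + 0.25*18.0 = 4.5
Step 2: y^k = 4.5, reduced costs: (0.5, -0.5)
  x^k = (0.0, 7.0), subgradient = b - a^T x = -3.0
  y^{k+1} = 4.5 + 0.25*-3.0 = 3.75
Dual objective at y_2 = 3.75: reduced costs (1.25, 1.75), box minimizer x = (0.0, 0.0)
g(y_2) = b*y + (c1 - a1*y)*x1 + (c2 - a2*y)*x2 = 18*3.75 + 1.25*0.0 + 1.75*0.0 = 67.5 + 0.0 + 0.0 = 67.5


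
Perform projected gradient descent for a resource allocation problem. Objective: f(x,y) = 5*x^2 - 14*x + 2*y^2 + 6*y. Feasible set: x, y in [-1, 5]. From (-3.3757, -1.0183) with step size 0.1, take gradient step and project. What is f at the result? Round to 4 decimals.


Step 1: Compute gradient at (-3.3757, -1.0183).
grad_x = 2*5*-3.3757 - 14 = -47.757
grad_y = 2*2*-1.0183 + 6 = 1.9268
Step 2: Gradient step.
x_raw = -3.3757 - 0.1*-47.757 = 1.4
y_raw = -1.0183 - 0.1*1.9268 = -1.211
Step 3: Project onto [-1, 5].
x_proj = clip(1.4) = 1.4
y_proj = clip(-1.211) = -1.0
Step 4: Evaluate f.
f(1.4, -1.0) = -13.8


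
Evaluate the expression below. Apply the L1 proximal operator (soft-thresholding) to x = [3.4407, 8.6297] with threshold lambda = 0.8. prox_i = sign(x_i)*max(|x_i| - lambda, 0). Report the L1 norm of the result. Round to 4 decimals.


Soft-thresholding with lambda = 0.8:
prox(3.4407) = sign(3.4407)*max(|3.4407| - 0.8, 0) = 2.6407
prox(8.6297) = sign(8.6297)*max(|8.6297| - 0.8, 0) = 7.8297
prox(x) = [2.6407, 7.8297]
||prox(x)||_1 = 2.6407 + 7.8297 = 10.4704


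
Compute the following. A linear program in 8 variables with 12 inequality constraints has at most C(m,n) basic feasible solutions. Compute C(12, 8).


Each vertex corresponds to some choice of n active constraints out of m, so the number of vertices is at most C(m, n) = m! / (n!(m-n)!).
m = 12, n = 8
Numerator: 12 * 11 * 10 * 9 * 8 * 7 * 6 * 5
Denominator: 8! = 40320
C(12, 8) = 495


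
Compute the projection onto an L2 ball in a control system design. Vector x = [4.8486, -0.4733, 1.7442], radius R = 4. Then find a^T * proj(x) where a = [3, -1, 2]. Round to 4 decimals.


Step 1: Compute ||x|| (intermediates to 6 decimals).
||x|| = sqrt(4.8486^2 + (-0.4733)^2 + 1.7442^2) = 5.174473
Step 2: Project.
Since ||x|| > R, scale = R/||x|| = 4/5.174473 = 0.773026, proj(x) = scale * x
proj(x) = [3.748094, -0.365873, 1.348312]
Step 3: Dot product.
a^T * proj(x) = 3*3.748094 - 1*(-0.365873) + 2*1.348312 = 14.3068


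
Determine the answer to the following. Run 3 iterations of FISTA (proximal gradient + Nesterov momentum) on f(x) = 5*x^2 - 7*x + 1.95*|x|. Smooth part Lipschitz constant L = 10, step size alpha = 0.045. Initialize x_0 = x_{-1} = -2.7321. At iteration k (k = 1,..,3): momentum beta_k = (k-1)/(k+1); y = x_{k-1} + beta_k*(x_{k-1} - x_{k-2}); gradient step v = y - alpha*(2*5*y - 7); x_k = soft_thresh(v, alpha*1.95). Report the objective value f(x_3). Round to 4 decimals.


FISTA on f(x) = 5*x^2 - 7*x + 1.95*|x|
L = 10, alpha = 0.045
Iteration 1: beta = 0.0, y = -2.7321 + 0.0*(-2.7321 + 2.7321) = -2.7321
  grad(y) = -34.321, v = y - alpha*grad = -1.1877
  prox(v) = soft_thresh(-1.1877, 0.0878) = -1.0999
Iteration 2: beta = 0.3333, y = -1.0999 + 0.3333*(-1.0999 + 2.7321) = -0.5558
  grad(y) = -12.5584, v = y - alpha*grad = 0.0093
  prox(v) = soft_thresh(0.0093, 0.0878) = 0.0
Iteration 3: beta = 0.5, y = 0.0 + 0.5*(0.0 + 1.0999) = 0.55
  grad(y) = -1.5005, v = y - alpha*grad = 0.6175
  prox(v) = soft_thresh(0.6175, 0.0878) = 0.5297
f(x_3) = 5*0.5297^2 - 7*0.5297 + 1.95*|0.5297| = -1.2721


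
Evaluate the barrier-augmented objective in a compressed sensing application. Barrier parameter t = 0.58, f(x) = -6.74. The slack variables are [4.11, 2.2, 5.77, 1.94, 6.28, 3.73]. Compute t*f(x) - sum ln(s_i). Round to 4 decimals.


Step 1: Compute log-barrier.
ln values: [1.4134, 0.7885, 1.7527, 0.6627, 1.8374, 1.3164]
phi = -(1.4134 + 0.7885 + 1.7527 + 0.6627 + 1.8374 + 1.3164) = -7.771
Step 2: Compute augmented objective.
t*f(x) = 0.58*-6.74 = -3.9092
Total = -3.9092 - 7.771 = -11.6802


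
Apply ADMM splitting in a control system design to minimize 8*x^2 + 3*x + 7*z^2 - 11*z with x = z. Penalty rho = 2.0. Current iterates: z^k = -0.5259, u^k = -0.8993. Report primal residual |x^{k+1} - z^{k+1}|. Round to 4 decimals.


ADMM iteration with rho = 2.0, z^k = -0.5259, u^k = -0.8993
Step 1: x-update.
Minimize 8*x^2 + 3*x + (2.0/2)*(x + 0.5259 - 0.8993)^2
FOC: (2*8 + 2.0)*x = -3 + 2.0*(-0.5259 + 0.8993)
x^{k+1} = -0.1252
Step 2: z-update.
Minimize 7*z^2 - 11*z + (2.0/2)*(-0.1252 - z - 0.8993)^2
FOC: (2*7 + 2.0)*z = 11 + 2.0*(-0.1252 - 0.8993)
z^{k+1} = 0.5594
Step 3: u-update.
u^{k+1} = -0.8993 - 0.1252 - 0.5594 = -1.5839
Step 4: Primal residual = |-0.1252 - 0.5594| = 0.6846


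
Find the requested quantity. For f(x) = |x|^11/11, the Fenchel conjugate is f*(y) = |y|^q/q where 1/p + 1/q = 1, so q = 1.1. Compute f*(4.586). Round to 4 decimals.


The conjugate exponent q satisfies 1/p + 1/q = 1.
p = 11, so q = 11/(11 - 1) = 1.1
|y|^q = 4.586^1.1 = 5.3404
f*(4.586) = 5.3404 / 1.1 = 4.855


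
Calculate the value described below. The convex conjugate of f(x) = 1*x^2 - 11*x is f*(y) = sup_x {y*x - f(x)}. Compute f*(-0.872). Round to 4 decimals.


f*(y) = sup_x {y*x - a*x^2 - b*x} = sup_x {(y-b)*x - a*x^2}
FOC: (y - b) - 2a*x = 0 => x* = (y - b)/(2a)
x* = (-0.872 + 11)/(2*1) = 5.064
f*(-0.872) = (y-b)^2/(4a) = (-0.872 + 11)^2/(4*1)
= 102.5764/4 = 25.6441


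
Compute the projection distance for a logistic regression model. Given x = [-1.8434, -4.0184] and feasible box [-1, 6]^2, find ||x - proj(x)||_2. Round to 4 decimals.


Project each component onto [-1, 6].
clip(-1.8434) = -1.0, clip(-4.0184) = -1.0
Projection = [-1.0, -1.0]
Squared diffs: [0.7113, 9.1107]
Distance = sqrt(9.822) = 3.134


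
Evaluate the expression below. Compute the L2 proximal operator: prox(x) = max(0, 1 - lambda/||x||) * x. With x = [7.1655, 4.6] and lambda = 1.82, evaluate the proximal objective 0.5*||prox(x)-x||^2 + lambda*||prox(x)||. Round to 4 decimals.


Step 1: Compute ||x||.
||x|| = 8.515
Step 2: Compute scaling factor.
scale = max(0, 1 - 1.82/8.515) = 0.7863
Step 3: prox(x) = [5.6339, 3.6168]
||prox(x)|| = 6.695
Step 4: Proximal objective.
0.5*||prox-x||^2 = 1.6562
lambda*||prox|| = 12.1849
Total = 13.841


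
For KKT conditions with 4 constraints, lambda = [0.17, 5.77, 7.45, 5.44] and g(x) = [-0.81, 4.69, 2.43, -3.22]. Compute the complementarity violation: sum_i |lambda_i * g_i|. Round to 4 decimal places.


KKT complementary slackness check:
lambda_1 * g_1 = 0.17 * -0.81 = -0.1377
lambda_2 * g_2 = 5.77 * 4.69 = 27.0613
lambda_3 * g_3 = 7.45 * 2.43 = 18.1035
lambda_4 * g_4 = 5.44 * -3.22 = -17.5168
Total violation = 0.1377 + 27.0613 + 18.1035 + 17.5168 = 62.8193


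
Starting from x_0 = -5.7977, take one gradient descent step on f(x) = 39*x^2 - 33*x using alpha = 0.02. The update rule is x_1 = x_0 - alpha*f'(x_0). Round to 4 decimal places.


We compute the gradient at x_0 and apply the update.
f'(x) = 78*x - 33
f'(-5.7977) = 78*-5.7977 - 33 = -485.2206
x_1 = -5.7977 - 0.02*-485.2206 = 3.9067


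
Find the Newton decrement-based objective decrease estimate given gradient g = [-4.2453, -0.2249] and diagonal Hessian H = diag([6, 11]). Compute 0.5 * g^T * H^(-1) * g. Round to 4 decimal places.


Step 1: H is diagonal, so H^(-1) * g = [-0.7076, -0.0204].
Step 2: g^T H^(-1) g = sum_i g_i^2 / H_ii
  = (-4.2453)^2/6 + (-0.2249)^2/11
  = 3.0038 + 0.0046 = 3.0084
Step 3: Objective decrease = 0.5 * g^T H^(-1) g = 1.5042


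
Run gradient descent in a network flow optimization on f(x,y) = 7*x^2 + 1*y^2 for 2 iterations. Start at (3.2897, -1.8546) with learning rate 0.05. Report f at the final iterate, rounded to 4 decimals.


Gradient descent on f(x,y) = 7*x^2 + 1*y^2.
Starting point: (3.2897, -1.8546), alpha = 0.05
Step 1: grad_x = 2*7*3.2897 = 46.0558, grad_y = 2*1*-1.8546 = -3.7092
  x_1 = 3.2897 - 0.05*46.0558 = 0.9869
  y_1 = -1.8546 - 0.05*-3.7092 = -1.6691
Step 2: grad_x = 2*7*0.9869 = 13.8167, grad_y = 2*1*-1.6691 = -3.3383
  x_2 = 0.9869 - 0.05*13.8167 = 0.2961
  y_2 = -1.6691 - 0.05*-3.3383 = -1.5022
f(0.2961, -1.5022) = 7*0.2961^2 + 1*(-1.5022)^2 = 2.8703


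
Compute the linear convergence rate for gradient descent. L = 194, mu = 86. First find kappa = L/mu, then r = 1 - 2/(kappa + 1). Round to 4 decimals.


Step 1: Compute the condition number.
kappa = L/mu = 194/86 = 2.2558
Step 2: Compute the convergence rate.
r = 1 - 2/(kappa + 1) = 1 - 2*mu/(L + mu) = (L - mu)/(L + mu) = 108/280 = 0.3857


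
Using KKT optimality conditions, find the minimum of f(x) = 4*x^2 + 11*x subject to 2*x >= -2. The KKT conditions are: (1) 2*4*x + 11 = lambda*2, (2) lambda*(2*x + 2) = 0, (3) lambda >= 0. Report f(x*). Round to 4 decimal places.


Step 1: Try lambda = 0 (constraint inactive).
x_unc = -11/(2*4) = -1.375
Check: 2*-1.375 = -2.75 < -2 -- violated!
Step 2: Constraint must be active: 2*x = -2
x* = -2/2 = -1.0
lambda = (2*4*(-1.0) + 11)/2 = 1.5
Step 3: Compute optimal value.
f(x*) = 4*(-1.0)^2 + 11*(-1.0) = -7.0


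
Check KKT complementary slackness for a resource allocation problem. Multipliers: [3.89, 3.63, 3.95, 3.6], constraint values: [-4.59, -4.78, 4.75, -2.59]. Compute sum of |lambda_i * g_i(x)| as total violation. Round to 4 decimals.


KKT complementary slackness check:
lambda_1 * g_1 = 3.89 * -4.59 = -17.8551
lambda_2 * g_2 = 3.63 * -4.78 = -17.3514
lambda_3 * g_3 = 3.95 * 4.75 = 18.7625
lambda_4 * g_4 = 3.6 * -2.59 = -9.324
Total violation = 17.8551 + 17.3514 + 18.7625 + 9.324 = 63.293


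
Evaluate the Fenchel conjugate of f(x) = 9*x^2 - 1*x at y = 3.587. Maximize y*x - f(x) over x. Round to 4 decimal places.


f*(y) = sup_x {y*x - a*x^2 - b*x} = sup_x {(y-b)*x - a*x^2}
FOC: (y - b) - 2a*x = 0 => x* = (y - b)/(2a)
x* = (3.587 + 1)/(2*9) = 0.2548
f*(3.587) = (y-b)^2/(4a) = (3.587 + 1)^2/(4*9)
= 21.0406/36 = 0.5845


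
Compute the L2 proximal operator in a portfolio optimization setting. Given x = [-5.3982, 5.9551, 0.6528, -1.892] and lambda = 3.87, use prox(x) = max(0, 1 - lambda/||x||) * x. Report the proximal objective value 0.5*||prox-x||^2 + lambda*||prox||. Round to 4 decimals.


Step 1: Compute ||x||.
||x|| = 8.2831
Step 2: Compute scaling factor.
scale = max(0, 1 - 3.87/8.2831) = 0.5328
Step 3: prox(x) = [-2.8761, 3.1728, 0.3478, -1.008]
||prox(x)|| = 4.4131
Step 4: Proximal objective.
0.5*||prox-x||^2 = 7.4885
lambda*||prox|| = 17.0787
Total = 24.5671


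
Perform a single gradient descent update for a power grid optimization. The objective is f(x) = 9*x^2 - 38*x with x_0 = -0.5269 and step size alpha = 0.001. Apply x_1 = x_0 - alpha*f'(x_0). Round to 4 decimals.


We compute the gradient at x_0 and apply the update.
f'(x) = 18*x - 38
f'(-0.5269) = 18*-0.5269 - 38 = -47.4842
x_1 = -0.5269 - 0.001*-47.4842 = -0.4794


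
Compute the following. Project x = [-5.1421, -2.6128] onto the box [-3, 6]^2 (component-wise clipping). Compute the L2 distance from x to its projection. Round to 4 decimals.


Project each component onto [-3, 6].
clip(-5.1421) = -3.0, clip(-2.6128) = -2.6128
Projection = [-3.0, -2.6128]
Squared diffs: [4.5886, 0.0]
Distance = sqrt(4.5886) = 2.1421


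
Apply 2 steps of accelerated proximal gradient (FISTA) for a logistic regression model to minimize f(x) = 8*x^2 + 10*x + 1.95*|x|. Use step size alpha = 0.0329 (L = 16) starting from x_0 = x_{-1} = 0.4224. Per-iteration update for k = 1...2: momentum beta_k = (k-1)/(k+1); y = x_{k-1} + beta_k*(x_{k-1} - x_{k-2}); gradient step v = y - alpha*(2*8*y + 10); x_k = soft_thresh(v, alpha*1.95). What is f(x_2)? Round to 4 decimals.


FISTA on f(x) = 8*x^2 + 10*x + 1.95*|x|
L = 16, alpha = 0.0329
Iteration 1: beta = 0.0, y = 0.4224 + 0.0*(0.4224 - 0.4224) = 0.4224
  grad(y) = 16.7584, v = y - alpha*grad = -0.129
  prox(v) = soft_thresh(-0.129, 0.0642) = -0.0648
Iteration 2: beta = 0.3333, y = -0.0648 + 0.3333*(-0.0648 - 0.4224) = -0.2272
  grad(y) = 6.3649, v = y - alpha*grad = -0.4366
  prox(v) = soft_thresh(-0.4366, 0.0642) = -0.3724
f(x_2) = 8*(-0.3724)^2 + 10*(-0.3724) + 1.95*|-0.3724| = -1.8885


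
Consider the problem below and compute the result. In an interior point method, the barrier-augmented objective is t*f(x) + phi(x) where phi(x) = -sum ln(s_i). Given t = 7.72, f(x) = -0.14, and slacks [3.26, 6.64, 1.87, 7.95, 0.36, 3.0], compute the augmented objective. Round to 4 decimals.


Step 1: Compute log-barrier.
ln values: [1.1817, 1.8931, 0.6259, 2.0732, -1.0217, 1.0986]
phi = -(1.1817 + 1.8931 + 0.6259 + 2.0732 - 1.0217 + 1.0986) = -5.8509
Step 2: Compute augmented objective.
t*f(x) = 7.72*-0.14 = -1.0808
Total = -1.0808 - 5.8509 = -6.9317


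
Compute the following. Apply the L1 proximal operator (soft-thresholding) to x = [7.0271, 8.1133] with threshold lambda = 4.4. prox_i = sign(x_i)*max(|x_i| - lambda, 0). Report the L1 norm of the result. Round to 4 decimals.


Soft-thresholding with lambda = 4.4:
prox(7.0271) = sign(7.0271)*max(|7.0271| - 4.4, 0) = 2.6271
prox(8.1133) = sign(8.1133)*max(|8.1133| - 4.4, 0) = 3.7133
prox(x) = [2.6271, 3.7133]
||prox(x)||_1 = 2.6271 + 3.7133 = 6.3404


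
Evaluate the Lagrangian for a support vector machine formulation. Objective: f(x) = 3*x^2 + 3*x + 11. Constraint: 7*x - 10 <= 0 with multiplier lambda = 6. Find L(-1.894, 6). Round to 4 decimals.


Step 1: Evaluate f(x).
f(-1.894) = 3*(-1.894)^2 + 3*(-1.894) + 11 = 16.0797
Step 2: Evaluate g(x).
g(-1.894) = 7*-1.894 - 10 = -23.258
Step 3: Compute Lagrangian.
L = 16.0797 + 6*-23.258 = -123.4683


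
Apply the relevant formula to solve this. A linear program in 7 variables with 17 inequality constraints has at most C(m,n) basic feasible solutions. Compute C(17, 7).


Each vertex corresponds to some choice of n active constraints out of m, so the number of vertices is at most C(m, n) = m! / (n!(m-n)!).
m = 17, n = 7
Numerator: 17 * 16 * 15 * 14 * 13 * 12 * 11
Denominator: 7! = 5040
C(17, 7) = 19448


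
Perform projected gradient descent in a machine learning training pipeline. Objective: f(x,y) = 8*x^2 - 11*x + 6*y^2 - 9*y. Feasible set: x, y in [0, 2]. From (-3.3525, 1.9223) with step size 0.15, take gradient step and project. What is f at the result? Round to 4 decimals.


Step 1: Compute gradient at (-3.3525, 1.9223).
grad_x = 2*8*-3.3525 - 11 = -64.64
grad_y = 2*6*1.9223 - 9 = 14.0676
Step 2: Gradient step.
x_raw = -3.3525 - 0.15*-64.64 = 6.3435
y_raw = 1.9223 - 0.15*14.0676 = -0.1878
Step 3: Project onto [0, 2].
x_proj = clip(6.3435) = 2.0
y_proj = clip(-0.1878) = 0.0
Step 4: Evaluate f.
f(2.0, 0.0) = 10.0


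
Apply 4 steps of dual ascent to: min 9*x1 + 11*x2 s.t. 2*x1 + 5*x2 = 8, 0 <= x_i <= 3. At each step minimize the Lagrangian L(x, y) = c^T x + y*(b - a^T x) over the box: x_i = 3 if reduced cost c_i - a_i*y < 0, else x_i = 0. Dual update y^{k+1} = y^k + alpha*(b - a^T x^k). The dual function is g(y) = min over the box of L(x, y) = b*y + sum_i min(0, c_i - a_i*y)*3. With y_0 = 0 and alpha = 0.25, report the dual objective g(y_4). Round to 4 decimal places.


Dual ascent for LP: min 9*x1 + 11*x2, 2*x1 + 5*x2 = 8, 0 <= x_i <= 3
Step 1: y^k = 0.0, reduced costs: (9.0, 11.0)
  x^k = (0.0, 0.0), subgradient = b - a^T x = 8.0
  y^{k+1} = 0.0 + 0.25*8.0 = 2.0
Step 2: y^k = 2.0, reduced costs: (5.0, 1.0)
  x^k = (0.0, 0.0), subgradient = b - a^T x = 8.0
  y^{k+1} = 2.0 + 0.25*8.0 = 4.0
Step 3: y^k = 4.0, reduced costs: (1.0, -9.0)
  x^k = (0.0, 3.0), subgradient = b - a^T x = -7.0
  y^{k+1} = 4.0 + 0.25*-7.0 = 2.25
Step 4: y^k = 2.25, reduced costs: (4.5, -0.25)
  x^k = (0.0, 3.0), subgradient = b - a^T x = -7.0
  y^{k+1} = 2.25 + 0.25*-7.0 = 0.5
Dual objective at y_4 = 0.5: reduced costs (8.0, 8.5), box minimizer x = (0.0, 0.0)
g(y_4) = b*y + (c1 - a1*y)*x1 + (c2 - a2*y)*x2 = 8*0.5 + 8.0*0.0 + 8.5*0.0 = 4.0 + 0.0 + 0.0 = 4.0


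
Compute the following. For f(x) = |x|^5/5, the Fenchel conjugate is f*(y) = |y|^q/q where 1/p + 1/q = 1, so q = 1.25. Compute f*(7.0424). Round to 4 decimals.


The conjugate exponent q satisfies 1/p + 1/q = 1.
p = 5, so q = 5/(5 - 1) = 1.25
|y|^q = 7.0424^1.25 = 11.4723
f*(7.0424) = 11.4723 / 1.25 = 9.1778


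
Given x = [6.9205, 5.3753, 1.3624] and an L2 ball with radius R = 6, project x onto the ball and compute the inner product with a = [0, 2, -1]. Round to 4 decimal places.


Step 1: Compute ||x|| (intermediates to 6 decimals).
||x|| = sqrt(6.9205^2 + 5.3753^2 + 1.3624^2) = 8.868106
Step 2: Project.
Since ||x|| > R, scale = R/||x|| = 6/8.868106 = 0.676582, proj(x) = scale * x
proj(x) = [4.682286, 3.636831, 0.921775]
Step 3: Dot product.
a^T * proj(x) = 0*4.682286 + 2*3.636831 - 1*0.921775 = 6.3519


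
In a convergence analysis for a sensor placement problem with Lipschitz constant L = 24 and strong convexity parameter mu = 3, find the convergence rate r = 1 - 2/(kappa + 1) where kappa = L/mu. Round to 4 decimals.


Step 1: Compute the condition number.
kappa = L/mu = 24/3 = 8.0
Step 2: Compute the convergence rate.
r = 1 - 2/(kappa + 1) = 1 - 2*mu/(L + mu) = (L - mu)/(L + mu) = 21/27 = 0.7778


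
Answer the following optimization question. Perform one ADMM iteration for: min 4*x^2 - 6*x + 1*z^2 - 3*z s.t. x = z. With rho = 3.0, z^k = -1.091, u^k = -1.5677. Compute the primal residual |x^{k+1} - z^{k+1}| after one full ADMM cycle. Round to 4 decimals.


ADMM iteration with rho = 3.0, z^k = -1.091, u^k = -1.5677
Step 1: x-update.
Minimize 4*x^2 - 6*x + (3.0/2)*(x + 1.091 - 1.5677)^2
FOC: (2*4 + 3.0)*x = 6 + 3.0*(-1.091 + 1.5677)
x^{k+1} = 0.6755
Step 2: z-update.
Minimize 1*z^2 - 3*z + (3.0/2)*(0.6755 - z - 1.5677)^2
FOC: (2*1 + 3.0)*z = 3 + 3.0*(0.6755 - 1.5677)
z^{k+1} = 0.0647
Step 3: u-update.
u^{k+1} = -1.5677 + 0.6755 - 0.0647 = -0.9569
Step 4: Primal residual = |0.6755 - 0.0647| = 0.6108


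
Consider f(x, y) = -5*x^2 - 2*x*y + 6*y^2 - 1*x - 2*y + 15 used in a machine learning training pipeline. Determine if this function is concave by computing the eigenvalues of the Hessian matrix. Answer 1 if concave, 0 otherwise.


The Hessian of f(x,y) = -5*x^2 - 2*x*y + 6*y^2 - 1*x - 2*y + 15 is:
H = [[-10, -2], [-2, 12]]
Trace = -10 + 12 = 2
Determinant = -10*12 - (-2)^2 = -124
Discriminant = (2)^2 - 4*-124 = 500.0
Eigenvalues: lambda_1 = -10.1803, lambda_2 = 12.1803
The function is not concave.

0


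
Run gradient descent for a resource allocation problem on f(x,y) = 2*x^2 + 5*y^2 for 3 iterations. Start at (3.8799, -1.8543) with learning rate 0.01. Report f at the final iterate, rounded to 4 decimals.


Gradient descent on f(x,y) = 2*x^2 + 5*y^2.
Starting point: (3.8799, -1.8543), alpha = 0.01
Step 1: grad_x = 2*2*3.8799 = 15.5196, grad_y = 2*5*-1.8543 = -18.543
  x_1 = 3.8799 - 0.01*15.5196 = 3.7247
  y_1 = -1.8543 - 0.01*-18.543 = -1.6689
Step 2: grad_x = 2*2*3.7247 = 14.8988, grad_y = 2*5*-1.6689 = -16.6887
  x_2 = 3.7247 - 0.01*14.8988 = 3.5757
  y_2 = -1.6689 - 0.01*-16.6887 = -1.502
Step 3: grad_x = 2*2*3.5757 = 14.3029, grad_y = 2*5*-1.502 = -15.0198
  x_3 = 3.5757 - 0.01*14.3029 = 3.4327
  y_3 = -1.502 - 0.01*-15.0198 = -1.3518
f(3.4327, -1.3518) = 2*3.4327^2 + 5*(-1.3518)^2 = 32.7033


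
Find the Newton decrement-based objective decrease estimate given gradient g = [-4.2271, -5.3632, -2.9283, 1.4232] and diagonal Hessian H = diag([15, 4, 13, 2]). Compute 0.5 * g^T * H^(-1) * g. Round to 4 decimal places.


Step 1: H is diagonal, so H^(-1) * g = [-0.2818, -1.3408, -0.2253, 0.7116].
Step 2: g^T H^(-1) g = sum_i g_i^2 / H_ii
  = (-4.2271)^2/15 + (-5.3632)^2/4 + (-2.9283)^2/13 + (1.4232)^2/2
  = 1.1912 + 7.191 + 0.6596 + 1.0127 = 10.0546
Step 3: Objective decrease = 0.5 * g^T H^(-1) g = 5.0273


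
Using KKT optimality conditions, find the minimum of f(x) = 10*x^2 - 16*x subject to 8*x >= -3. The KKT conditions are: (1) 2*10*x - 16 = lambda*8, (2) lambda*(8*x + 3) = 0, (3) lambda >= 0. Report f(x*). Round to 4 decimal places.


Step 1: Try lambda = 0 (constraint inactive).
Stationarity: 2*10*x - 16 = 0
x* = 16/(2*10) = 0.8
Check constraint: 8*0.8 = 6.4 >= -3 -- satisfied.
Step 2: Compute optimal value.
f(x*) = 10*0.8^2 - 16*0.8 = -6.4


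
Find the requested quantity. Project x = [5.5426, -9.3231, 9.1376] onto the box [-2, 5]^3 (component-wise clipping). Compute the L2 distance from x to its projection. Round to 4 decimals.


Project each component onto [-2, 5].
clip(5.5426) = 5.0, clip(-9.3231) = -2.0, clip(9.1376) = 5.0
Projection = [5.0, -2.0, 5.0]
Squared diffs: [0.2944, 53.6278, 17.1197]
Distance = sqrt(71.0419) = 8.4286


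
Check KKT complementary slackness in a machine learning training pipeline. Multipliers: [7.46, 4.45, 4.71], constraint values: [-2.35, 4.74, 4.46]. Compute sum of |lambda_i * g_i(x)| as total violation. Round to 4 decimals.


KKT complementary slackness check:
lambda_1 * g_1 = 7.46 * -2.35 = -17.531
lambda_2 * g_2 = 4.45 * 4.74 = 21.093
lambda_3 * g_3 = 4.71 * 4.46 = 21.0066
Total violation = 17.531 + 21.093 + 21.0066 = 59.6306


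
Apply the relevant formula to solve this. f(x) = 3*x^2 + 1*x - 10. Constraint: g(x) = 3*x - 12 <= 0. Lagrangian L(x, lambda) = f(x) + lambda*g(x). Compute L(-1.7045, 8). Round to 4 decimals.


Step 1: Evaluate f(x).
f(-1.7045) = 3*(-1.7045)^2 + 1*(-1.7045) - 10 = -2.9885
Step 2: Evaluate g(x).
g(-1.7045) = 3*-1.7045 - 12 = -17.1135
Step 3: Compute Lagrangian.
L = -2.9885 + 8*-17.1135 = -139.8965


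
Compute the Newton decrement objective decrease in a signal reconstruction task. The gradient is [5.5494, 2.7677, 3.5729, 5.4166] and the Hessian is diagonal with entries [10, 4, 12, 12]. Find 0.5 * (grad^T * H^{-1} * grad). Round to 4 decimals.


Step 1: H is diagonal, so H^(-1) * g = [0.5549, 0.6919, 0.2977, 0.4514].
Step 2: g^T H^(-1) g = sum_i g_i^2 / H_ii
  = (5.5494)^2/10 + (2.7677)^2/4 + (3.5729)^2/12 + (5.4166)^2/12
  = 3.0796 + 1.915 + 1.0638 + 2.445 = 8.5034
Step 3: Objective decrease = 0.5 * g^T H^(-1) g = 4.2517


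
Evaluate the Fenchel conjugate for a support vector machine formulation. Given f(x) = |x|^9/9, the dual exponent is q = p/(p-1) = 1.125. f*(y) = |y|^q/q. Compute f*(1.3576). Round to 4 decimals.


The conjugate exponent q satisfies 1/p + 1/q = 1.
p = 9, so q = 9/(9 - 1) = 1.125
|y|^q = 1.3576^1.125 = 1.4105
f*(1.3576) = 1.4105 / 1.125 = 1.2538


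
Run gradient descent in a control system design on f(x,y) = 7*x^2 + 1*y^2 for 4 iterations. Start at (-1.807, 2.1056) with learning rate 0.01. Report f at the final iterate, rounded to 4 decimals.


Gradient descent on f(x,y) = 7*x^2 + 1*y^2.
Starting point: (-1.807, 2.1056), alpha = 0.01
Step 1: grad_x = 2*7*-1.807 = -25.298, grad_y = 2*1*2.1056 = 4.2112
  x_1 = -1.807 - 0.01*-25.298 = -1.554
  y_1 = 2.1056 - 0.01*4.2112 = 2.0635
Step 2: grad_x = 2*7*-1.554 = -21.7563, grad_y = 2*1*2.0635 = 4.127
  x_2 = -1.554 - 0.01*-21.7563 = -1.3365
  y_2 = 2.0635 - 0.01*4.127 = 2.0222
Step 3: grad_x = 2*7*-1.3365 = -18.7104, grad_y = 2*1*2.0222 = 4.0444
  x_3 = -1.3365 - 0.01*-18.7104 = -1.1494
  y_3 = 2.0222 - 0.01*4.0444 = 1.9818
Step 4: grad_x = 2*7*-1.1494 = -16.0909, grad_y = 2*1*1.9818 = 3.9635
  x_4 = -1.1494 - 0.01*-16.0909 = -0.9884
  y_4 = 1.9818 - 0.01*3.9635 = 1.9421
f(-0.9884, 1.9421) = 7*(-0.9884)^2 + 1*1.9421^2 = 10.611


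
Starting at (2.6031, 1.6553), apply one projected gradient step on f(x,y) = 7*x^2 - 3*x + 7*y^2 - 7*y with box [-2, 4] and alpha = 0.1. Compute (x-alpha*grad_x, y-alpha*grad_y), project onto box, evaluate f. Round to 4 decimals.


Step 1: Compute gradient at (2.6031, 1.6553).
grad_x = 2*7*2.6031 - 3 = 33.4434
grad_y = 2*7*1.6553 - 7 = 16.1742
Step 2: Gradient step.
x_raw = 2.6031 - 0.1*33.4434 = -0.7412
y_raw = 1.6553 - 0.1*16.1742 = 0.0379
Step 3: Project onto [-2, 4].
x_proj = clip(-0.7412) = -0.7412
y_proj = clip(0.0379) = 0.0379
Step 4: Evaluate f.
f(-0.7412, 0.0379) = 5.8147


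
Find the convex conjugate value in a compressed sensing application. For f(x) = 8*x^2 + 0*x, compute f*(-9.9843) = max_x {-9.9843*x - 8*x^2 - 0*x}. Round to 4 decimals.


f*(y) = sup_x {y*x - a*x^2 - b*x} = sup_x {(y-b)*x - a*x^2}
FOC: (y - b) - 2a*x = 0 => x* = (y - b)/(2a)
x* = (-9.9843 - 0)/(2*8) = -0.624
f*(-9.9843) = (y-b)^2/(4a) = (-9.9843 - 0)^2/(4*8)
= 99.6862/32 = 3.1152


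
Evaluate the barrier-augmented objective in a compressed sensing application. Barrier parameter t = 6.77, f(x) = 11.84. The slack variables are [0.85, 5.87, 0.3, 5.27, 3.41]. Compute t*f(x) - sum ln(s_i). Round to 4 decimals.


Step 1: Compute log-barrier.
ln values: [-0.1625, 1.7699, -1.204, 1.662, 1.2267]
phi = -(-0.1625 + 1.7699 - 1.204 + 1.662 + 1.2267) = -3.2921
Step 2: Compute augmented objective.
t*f(x) = 6.77*11.84 = 80.1568
Total = 80.1568 - 3.2921 = 76.8647


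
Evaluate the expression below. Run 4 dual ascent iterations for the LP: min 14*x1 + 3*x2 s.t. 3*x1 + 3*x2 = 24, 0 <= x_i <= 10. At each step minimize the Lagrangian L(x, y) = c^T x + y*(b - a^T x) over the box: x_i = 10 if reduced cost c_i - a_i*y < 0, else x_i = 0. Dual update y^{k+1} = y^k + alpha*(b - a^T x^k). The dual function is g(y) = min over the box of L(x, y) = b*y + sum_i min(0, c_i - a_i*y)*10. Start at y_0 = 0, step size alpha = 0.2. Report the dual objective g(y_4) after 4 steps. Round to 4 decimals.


Dual ascent for LP: min 14*x1 + 3*x2, 3*x1 + 3*x2 = 24, 0 <= x_i <= 10
Step 1: y^k = 0.0, reduced costs: (14.0, 3.0)
  x^k = (0.0, 0.0), subgradient = b - a^T x = 24.0
  y^{k+1} = 0.0 + 0.2*24.0 = 4.8
Step 2: y^k = 4.8, reduced costs: (-0.4, -11.4)
  x^k = (10.0, 10.0), subgradient = b - a^T x = -36.0
  y^{k+1} = 4.8 + 0.2*-36.0 = -2.4
Step 3: y^k = -2.4, reduced costs: (21.2, 10.2)
  x^k = (0.0, 0.0), subgradient = b - a^T x = 24.0
  y^{k+1} = -2.4 + 0.2*24.0 = 2.4
Step 4: y^k = 2.4, reduced costs: (6.8, -4.2)
  x^k = (0.0, 10.0), subgradient = b - a^T x = -6.0
  y^{k+1} = 2.4 + 0.2*-6.0 = 1.2
Dual objective at y_4 = 1.2: reduced costs (10.4, -0.6), box minimizer x = (0.0, 10.0)
g(y_4) = b*y + (c1 - a1*y)*x1 + (c2 - a2*y)*x2 = 24*1.2 + 10.4*0.0 + (-0.6)*10.0 = 28.8 + 0.0 - 6.0 = 22.8


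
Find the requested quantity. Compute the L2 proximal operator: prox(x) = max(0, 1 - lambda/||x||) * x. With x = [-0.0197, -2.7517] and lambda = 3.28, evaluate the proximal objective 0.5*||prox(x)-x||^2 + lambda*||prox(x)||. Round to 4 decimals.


Step 1: Compute ||x||.
||x|| = 2.7518
Step 2: Compute scaling factor.
scale = max(0, 1 - 3.28/2.7518) = 0.0
Step 3: prox(x) = [-0.0, -0.0]
||prox(x)|| = 0.0
Step 4: Proximal objective.
0.5*||prox-x||^2 = 3.7861
lambda*||prox|| = 0.0
Total = 3.7861


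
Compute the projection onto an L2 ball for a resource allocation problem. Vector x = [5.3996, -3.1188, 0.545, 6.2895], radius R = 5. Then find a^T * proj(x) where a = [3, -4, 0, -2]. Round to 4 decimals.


Step 1: Compute ||x|| (intermediates to 6 decimals).
||x|| = sqrt(5.3996^2 + (-3.1188)^2 + 0.545^2 + 6.2895^2) = 8.873411
Step 2: Project.
Since ||x|| > R, scale = R/||x|| = 5/8.873411 = 0.563481, proj(x) = scale * x
proj(x) = [3.042572, -1.757385, 0.307097, 3.544014]
Step 3: Dot product.
a^T * proj(x) = 3*3.042572 - 4*(-1.757385) + 0*0.307097 - 2*3.544014 = 9.0692


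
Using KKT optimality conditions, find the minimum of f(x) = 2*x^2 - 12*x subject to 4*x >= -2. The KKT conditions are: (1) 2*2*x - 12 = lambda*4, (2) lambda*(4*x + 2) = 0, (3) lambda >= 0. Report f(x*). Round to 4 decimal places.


Step 1: Try lambda = 0 (constraint inactive).
Stationarity: 2*2*x - 12 = 0
x* = 12/(2*2) = 3.0
Check constraint: 4*3.0 = 12.0 >= -2 -- satisfied.
Step 2: Compute optimal value.
f(x*) = 2*3.0^2 - 12*3.0 = -18.0


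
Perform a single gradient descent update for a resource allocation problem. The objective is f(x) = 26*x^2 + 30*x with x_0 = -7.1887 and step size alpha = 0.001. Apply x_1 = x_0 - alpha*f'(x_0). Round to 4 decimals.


We compute the gradient at x_0 and apply the update.
f'(x) = 52*x + 30
f'(-7.1887) = 52*-7.1887 + 30 = -343.8124
x_1 = -7.1887 - 0.001*-343.8124 = -6.8449


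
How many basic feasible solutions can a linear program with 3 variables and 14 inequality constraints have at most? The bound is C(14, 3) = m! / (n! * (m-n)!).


Each vertex corresponds to some choice of n active constraints out of m, so the number of vertices is at most C(m, n) = m! / (n!(m-n)!).
m = 14, n = 3
Numerator: 14 * 13 * 12
Denominator: 3! = 6
C(14, 3) = 364


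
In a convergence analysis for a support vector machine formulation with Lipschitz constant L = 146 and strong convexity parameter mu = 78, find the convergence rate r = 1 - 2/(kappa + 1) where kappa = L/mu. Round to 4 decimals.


Step 1: Compute the condition number.
kappa = L/mu = 146/78 = 1.8718
Step 2: Compute the convergence rate.
r = 1 - 2/(kappa + 1) = 1 - 2*mu/(L + mu) = (L - mu)/(L + mu) = 68/224 = 0.3036


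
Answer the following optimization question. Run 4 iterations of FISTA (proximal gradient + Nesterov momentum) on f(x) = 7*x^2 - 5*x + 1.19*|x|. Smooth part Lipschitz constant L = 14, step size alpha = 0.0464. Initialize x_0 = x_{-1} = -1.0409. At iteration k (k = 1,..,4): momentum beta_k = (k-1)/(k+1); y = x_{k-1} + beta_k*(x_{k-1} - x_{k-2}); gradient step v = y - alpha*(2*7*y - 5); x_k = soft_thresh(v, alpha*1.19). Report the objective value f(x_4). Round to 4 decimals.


FISTA on f(x) = 7*x^2 - 5*x + 1.19*|x|
L = 14, alpha = 0.0464
Iteration 1: beta = 0.0, y = -1.0409 + 0.0*(-1.0409 + 1.0409) = -1.0409
  grad(y) = -19.5726, v = y - alpha*grad = -0.1327
  prox(v) = soft_thresh(-0.1327, 0.0552) = -0.0775
Iteration 2: beta = 0.3333, y = -0.0775 + 0.3333*(-0.0775 + 1.0409) = 0.2436
  grad(y) = -1.5894, v = y - alpha*grad = 0.3174
  prox(v) = soft_thresh(0.3174, 0.0552) = 0.2621
Iteration 3: beta = 0.5, y = 0.2621 + 0.5*(0.2621 + 0.0775) = 0.432
  grad(y) = 1.0477, v = y - alpha*grad = 0.3834
  prox(v) = soft_thresh(0.3834, 0.0552) = 0.3281
Iteration 4: beta = 0.6, y = 0.3281 + 0.6*(0.3281 - 0.2621) = 0.3678
  grad(y) = 0.1485, v = y - alpha*grad = 0.3609
  prox(v) = soft_thresh(0.3609, 0.0552) = 0.3056
f(x_4) = 7*0.3056^2 - 5*0.3056 + 1.19*|0.3056| = -0.5106
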